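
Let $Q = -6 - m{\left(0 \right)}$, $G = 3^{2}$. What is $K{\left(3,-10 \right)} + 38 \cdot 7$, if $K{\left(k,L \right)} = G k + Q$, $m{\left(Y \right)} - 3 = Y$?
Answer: $284$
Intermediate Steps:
$m{\left(Y \right)} = 3 + Y$
$G = 9$
$Q = -9$ ($Q = -6 - \left(3 + 0\right) = -6 - 3 = -9$)
$K{\left(k,L \right)} = -9 + 9 k$ ($K{\left(k,L \right)} = 9 k - 9 = -9 + 9 k$)
$K{\left(3,-10 \right)} + 38 \cdot 7 = \left(-9 + 9 \cdot 3\right) + 38 \cdot 7 = \left(-9 + 27\right) + 266 = 18 + 266 = 284$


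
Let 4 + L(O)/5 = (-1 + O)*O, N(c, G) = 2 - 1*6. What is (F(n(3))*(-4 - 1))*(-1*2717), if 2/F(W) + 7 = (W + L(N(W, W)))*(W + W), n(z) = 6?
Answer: 5434/205 ≈ 26.507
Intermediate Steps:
N(c, G) = -4 (N(c, G) = 2 - 6 = -4)
L(O) = -20 + 5*O*(-1 + O) (L(O) = -20 + 5*((-1 + O)*O) = -20 + 5*(O*(-1 + O)) = -20 + 5*O*(-1 + O))
F(W) = 2/(-7 + 2*W*(80 + W)) (F(W) = 2/(-7 + (W + (-20 - 5*(-4) + 5*(-4)²))*(W + W)) = 2/(-7 + (W + (-20 + 20 + 5*16))*(2*W)) = 2/(-7 + (W + (-20 + 20 + 80))*(2*W)) = 2/(-7 + (W + 80)*(2*W)) = 2/(-7 + (80 + W)*(2*W)) = 2/(-7 + 2*W*(80 + W)))
(F(n(3))*(-4 - 1))*(-1*2717) = ((2/(-7 + 2*6² + 160*6))*(-4 - 1))*(-1*2717) = ((2/(-7 + 2*36 + 960))*(-5))*(-2717) = ((2/(-7 + 72 + 960))*(-5))*(-2717) = ((2/1025)*(-5))*(-2717) = -2/205*(-2717) = 5434/205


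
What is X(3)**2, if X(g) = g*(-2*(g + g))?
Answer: 1296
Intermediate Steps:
X(g) = -4*g**2 (X(g) = g*(-4*g) = -4*g**2)
X(3)**2 = (-4*3**2)**2 = (-4*9)**2 = (-36)**2 = 1296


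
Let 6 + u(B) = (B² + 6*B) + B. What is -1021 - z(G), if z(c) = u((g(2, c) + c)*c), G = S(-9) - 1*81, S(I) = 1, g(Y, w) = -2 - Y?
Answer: -45206455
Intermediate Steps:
G = -80 (G = 1 - 1*81 = 1 - 81 = -80)
u(B) = -6 + B² + 7*B (u(B) = -6 + ((B² + 6*B) + B) = -6 + (B² + 7*B) = -6 + B² + 7*B)
z(c) = -6 + c²*(-4 + c)² + 7*c*(-4 + c) (z(c) = -6 + (((-2 - 1*2) + c)*c)² + 7*(((-2 - 1*2) + c)*c) = -6 + (((-2 - 2) + c)*c)² + 7*(((-2 - 2) + c)*c) = -6 + ((-4 + c)*c)² + 7*((-4 + c)*c) = -6 + (c*(-4 + c))² + 7*(c*(-4 + c)) = -6 + c²*(-4 + c)² + 7*c*(-4 + c))
-1021 - z(G) = -1021 - (-6 + (-80)²*(-4 - 80)² + 7*(-80)*(-4 - 80)) = -1021 - (-6 + 6400*(-84)² + 7*(-80)*(-84)) = -1021 - (-6 + 6400*7056 + 47040) = -1021 - (-6 + 45158400 + 47040) = -1021 - 1*45205434 = -1021 - 45205434 = -45206455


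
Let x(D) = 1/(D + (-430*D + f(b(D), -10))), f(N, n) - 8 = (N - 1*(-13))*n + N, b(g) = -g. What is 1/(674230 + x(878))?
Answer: 368882/248711310859 ≈ 1.4832e-6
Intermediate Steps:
f(N, n) = 8 + N + n*(13 + N) (f(N, n) = 8 + ((N - 1*(-13))*n + N) = 8 + ((N + 13)*n + N) = 8 + ((13 + N)*n + N) = 8 + (n*(13 + N) + N) = 8 + (N + n*(13 + N)) = 8 + N + n*(13 + N))
x(D) = 1/(-122 - 420*D) (x(D) = 1/(D + (-430*D + (8 - D + 13*(-10) - D*(-10)))) = 1/(D + (-430*D + (8 - D - 130 + 10*D))) = 1/(D + (-430*D + (-122 + 9*D))) = 1/(D + (-122 - 421*D)) = 1/(-122 - 420*D))
1/(674230 + x(878)) = 1/(674230 - 1/(122 + 420*878)) = 1/(674230 - 1/(122 + 368760)) = 1/(674230 - 1/368882) = 1/(248711310859/368882) = 368882/248711310859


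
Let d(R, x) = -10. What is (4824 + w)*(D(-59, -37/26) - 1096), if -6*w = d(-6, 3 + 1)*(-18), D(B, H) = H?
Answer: -68393601/13 ≈ -5.2610e+6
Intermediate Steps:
w = -30 (w = -(-5)*(-18)/3 = -1/6*180 = -30)
(4824 + w)*(D(-59, -37/26) - 1096) = (4824 - 30)*(-37/26 - 1096) = 4794*(-37*1/26 - 1096) = 4794*(-37/26 - 1096) = 4794*(-28533/26) = -68393601/13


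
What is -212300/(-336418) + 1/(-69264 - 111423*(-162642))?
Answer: 3119461370150309/4943207513738286 ≈ 0.63106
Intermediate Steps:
-212300/(-336418) + 1/(-69264 - 111423*(-162642)) = -212300*(-1/336418) - 1/162642/(-180687) = 106150/168209 - 1/180687*(-1/162642) = 106150/168209 + 1/29387295054 = 3119461370150309/4943207513738286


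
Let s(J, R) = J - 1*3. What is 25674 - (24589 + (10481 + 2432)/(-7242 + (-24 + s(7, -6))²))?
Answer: 7436483/6842 ≈ 1086.9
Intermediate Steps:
s(J, R) = -3 + J (s(J, R) = J - 3 = -3 + J)
25674 - (24589 + (10481 + 2432)/(-7242 + (-24 + s(7, -6))²)) = 25674 - (24589 + (10481 + 2432)/(-7242 + (-24 + (-3 + 7))²)) = 25674 - (24589 + 12913/(-7242 + (-24 + 4)²)) = 25674 - (24589 + 12913/(-7242 + (-20)²)) = 25674 - (24589 + 12913/(-7242 + 400)) = 25674 - (24589 + 12913/(-6842)) = 25674 - (24589 + 12913*(-1/6842)) = 25674 - (24589 - 12913/6842) = 25674 - 1*168225025/6842 = 25674 - 168225025/6842 = 7436483/6842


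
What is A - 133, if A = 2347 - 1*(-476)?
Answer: 2690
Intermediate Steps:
A = 2823 (A = 2347 + 476 = 2823)
A - 133 = 2823 - 133 = 2690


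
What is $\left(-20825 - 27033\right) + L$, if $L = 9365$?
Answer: $-38493$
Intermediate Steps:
$\left(-20825 - 27033\right) + L = \left(-20825 - 27033\right) + 9365 = -47858 + 9365 = -38493$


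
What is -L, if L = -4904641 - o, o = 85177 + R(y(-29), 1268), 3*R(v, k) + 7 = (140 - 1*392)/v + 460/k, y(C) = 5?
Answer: 23726494186/4755 ≈ 4.9898e+6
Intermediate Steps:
R(v, k) = -7/3 - 84/v + 460/(3*k) (R(v, k) = -7/3 + ((140 - 1*392)/v + 460/k)/3 = -7/3 + ((140 - 392)/v + 460/k)/3 = -7/3 + (-252/v + 460/k)/3 = -7/3 + (-84/v + 460/(3*k)) = -7/3 - 84/v + 460/(3*k))
o = 404926231/4755 (o = 85177 + (-7/3 - 84/5 + (460/3)/1268) = 85177 + (-7/3 - 84*⅕ + (460/3)*(1/1268)) = 85177 + (-7/3 - 84/5 + 115/951) = 85177 - 90404/4755 = 404926231/4755 ≈ 85158.)
L = -23726494186/4755 (L = -4904641 - 1*404926231/4755 = -4904641 - 404926231/4755 = -23726494186/4755 ≈ -4.9898e+6)
-L = -1*(-23726494186/4755) = 23726494186/4755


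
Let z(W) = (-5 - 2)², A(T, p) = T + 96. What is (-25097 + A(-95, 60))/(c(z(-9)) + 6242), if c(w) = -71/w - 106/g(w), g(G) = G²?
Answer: -60255496/14983457 ≈ -4.0215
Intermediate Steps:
A(T, p) = 96 + T
z(W) = 49 (z(W) = (-7)² = 49)
c(w) = -106/w² - 71/w (c(w) = -71/w - 106/w² = -106/w² - 71/w)
(-25097 + A(-95, 60))/(c(z(-9)) + 6242) = (-25097 + (96 - 95))/((-106 - 71*49)/49² + 6242) = (-25097 + 1)/((-106 - 3479)/2401 + 6242) = -25096/((1/2401)*(-3585) + 6242) = -25096/(-3585/2401 + 6242) = -25096/14983457/2401 = -25096*2401/14983457 = -60255496/14983457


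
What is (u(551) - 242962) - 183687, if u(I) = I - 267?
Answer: -426365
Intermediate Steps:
u(I) = -267 + I
(u(551) - 242962) - 183687 = ((-267 + 551) - 242962) - 183687 = (284 - 242962) - 183687 = -242678 - 183687 = -426365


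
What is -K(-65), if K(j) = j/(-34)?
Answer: -65/34 ≈ -1.9118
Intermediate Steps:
K(j) = -j/34 (K(j) = j*(-1/34) = -j/34)
-K(-65) = -(-1)*(-65)/34 = -1*65/34 = -65/34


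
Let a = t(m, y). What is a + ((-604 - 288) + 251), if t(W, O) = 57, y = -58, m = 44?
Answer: -584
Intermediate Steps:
a = 57
a + ((-604 - 288) + 251) = 57 + ((-604 - 288) + 251) = 57 + (-892 + 251) = 57 - 641 = -584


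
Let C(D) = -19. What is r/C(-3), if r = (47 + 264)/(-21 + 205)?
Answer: -311/3496 ≈ -0.088959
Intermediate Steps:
r = 311/184 ≈ 1.6902
r/C(-3) = (311/184)/(-19) = (311/184)*(-1/19) = -311/3496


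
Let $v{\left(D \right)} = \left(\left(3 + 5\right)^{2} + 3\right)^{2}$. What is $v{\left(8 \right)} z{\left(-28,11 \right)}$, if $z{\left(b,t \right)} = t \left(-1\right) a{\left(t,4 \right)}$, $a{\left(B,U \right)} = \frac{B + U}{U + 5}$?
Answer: $- \frac{246895}{3} \approx -82298.0$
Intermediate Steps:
$v{\left(D \right)} = 4489$ ($v{\left(D \right)} = \left(8^{2} + 3\right)^{2} = \left(64 + 3\right)^{2} = 67^{2} = 4489$)
$a{\left(B,U \right)} = \frac{B + U}{5 + U}$
$z{\left(b,t \right)} = - t \left(\frac{4}{9} + \frac{t}{9}\right)$ ($z{\left(b,t \right)} = t \left(-1\right) \frac{t + 4}{5 + 4} = - t \frac{4 + t}{9} = - t \left(\frac{4}{9} + \frac{t}{9}\right)$)
$v{\left(8 \right)} z{\left(-28,11 \right)} = 4489 \left(\left(- \frac{1}{9}\right) 11 \left(4 + 11\right)\right) = 4489 \left(\left(- \frac{1}{9}\right) 11 \cdot 15\right) = 4489 \left(- \frac{55}{3}\right) = - \frac{246895}{3}$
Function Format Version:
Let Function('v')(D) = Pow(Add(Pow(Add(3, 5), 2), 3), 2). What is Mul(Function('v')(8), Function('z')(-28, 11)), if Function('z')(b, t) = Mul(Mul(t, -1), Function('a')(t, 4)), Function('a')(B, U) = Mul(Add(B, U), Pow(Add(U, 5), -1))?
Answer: Rational(-246895, 3) ≈ -82298.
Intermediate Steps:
Function('v')(D) = 4489 (Function('v')(D) = Pow(Add(Pow(8, 2), 3), 2) = Pow(Add(64, 3), 2) = Pow(67, 2) = 4489)
Function('a')(B, U) = Mul(Pow(Add(5, U), -1), Add(B, U)) (Function('a')(B, U) = Mul(Add(B, U), Pow(Add(5, U), -1)) = Mul(Pow(Add(5, U), -1), Add(B, U)))
Function('z')(b, t) = Mul(-1, t, Add(Rational(4, 9), Mul(Rational(1, 9), t))) (Function('z')(b, t) = Mul(Mul(t, -1), Mul(Pow(Add(5, 4), -1), Add(t, 4))) = Mul(Mul(-1, t), Mul(Pow(9, -1), Add(4, t))) = Mul(Mul(-1, t), Mul(Rational(1, 9), Add(4, t))) = Mul(Mul(-1, t), Add(Rational(4, 9), Mul(Rational(1, 9), t))) = Mul(-1, t, Add(Rational(4, 9), Mul(Rational(1, 9), t))))
Mul(Function('v')(8), Function('z')(-28, 11)) = Mul(4489, Mul(Rational(-1, 9), 11, Add(4, 11))) = Mul(4489, Mul(Rational(-1, 9), 11, 15)) = Mul(4489, Rational(-55, 3)) = Rational(-246895, 3)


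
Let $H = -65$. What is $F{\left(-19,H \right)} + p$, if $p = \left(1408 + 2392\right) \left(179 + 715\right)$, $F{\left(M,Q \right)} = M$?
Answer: $3397181$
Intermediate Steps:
$p = 3397200$ ($p = 3800 \cdot 894 = 3397200$)
$F{\left(-19,H \right)} + p = -19 + 3397200 = 3397181$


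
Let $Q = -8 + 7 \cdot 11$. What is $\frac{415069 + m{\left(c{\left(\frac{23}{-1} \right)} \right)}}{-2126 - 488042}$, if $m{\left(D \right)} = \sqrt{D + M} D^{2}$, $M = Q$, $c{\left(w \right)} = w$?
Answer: $- \frac{415069}{490168} - \frac{529 \sqrt{46}}{490168} \approx -0.85411$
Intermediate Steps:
$Q = 69$ ($Q = -8 + 77 = 69$)
$M = 69$
$m{\left(D \right)} = D^{2} \sqrt{69 + D}$ ($m{\left(D \right)} = \sqrt{D + 69} D^{2} = \sqrt{69 + D} D^{2} = D^{2} \sqrt{69 + D}$)
$\frac{415069 + m{\left(c{\left(\frac{23}{-1} \right)} \right)}}{-2126 - 488042} = \frac{415069 + \left(\frac{23}{-1}\right)^{2} \sqrt{69 + \frac{23}{-1}}}{-2126 - 488042} = \frac{415069 + \left(23 \left(-1\right)\right)^{2} \sqrt{69 + 23 \left(-1\right)}}{-490168} = \left(415069 + \left(-23\right)^{2} \sqrt{69 - 23}\right) \left(- \frac{1}{490168}\right) = \left(415069 + 529 \sqrt{46}\right) \left(- \frac{1}{490168}\right) = - \frac{415069}{490168} - \frac{529 \sqrt{46}}{490168}$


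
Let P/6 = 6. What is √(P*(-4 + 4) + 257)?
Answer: √257 ≈ 16.031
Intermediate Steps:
P = 36 (P = 6*6 = 36)
√(P*(-4 + 4) + 257) = √(36*(-4 + 4) + 257) = √(36*0 + 257) = √(0 + 257) = √257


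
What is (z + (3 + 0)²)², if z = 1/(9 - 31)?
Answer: 38809/484 ≈ 80.184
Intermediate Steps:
z = -1/22 (z = 1/(-22) = -1/22 ≈ -0.045455)
(z + (3 + 0)²)² = (-1/22 + (3 + 0)²)² = (-1/22 + 3²)² = (-1/22 + 9)² = (197/22)² = 38809/484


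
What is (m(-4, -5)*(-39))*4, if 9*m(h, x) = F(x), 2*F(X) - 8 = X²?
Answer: -286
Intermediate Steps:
F(X) = 4 + X²/2
m(h, x) = 4/9 + x²/18 (m(h, x) = (4 + x²/2)/9 = 4/9 + x²/18)
(m(-4, -5)*(-39))*4 = ((4/9 + (1/18)*(-5)²)*(-39))*4 = ((4/9 + (1/18)*25)*(-39))*4 = ((4/9 + 25/18)*(-39))*4 = ((11/6)*(-39))*4 = -143/2*4 = -286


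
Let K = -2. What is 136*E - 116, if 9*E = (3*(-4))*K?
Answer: 740/3 ≈ 246.67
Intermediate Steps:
E = 8/3 (E = ((3*(-4))*(-2))/9 = (-12*(-2))/9 = (⅑)*24 = 8/3 ≈ 2.6667)
136*E - 116 = 136*(8/3) - 116 = 1088/3 - 116 = 740/3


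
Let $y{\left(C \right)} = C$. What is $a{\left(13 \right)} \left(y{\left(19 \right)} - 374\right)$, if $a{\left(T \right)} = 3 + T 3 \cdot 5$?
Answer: $-70290$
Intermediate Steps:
$a{\left(T \right)} = 3 + 15 T$ ($a{\left(T \right)} = 3 + 3 T 5 = 3 + 15 T$)
$a{\left(13 \right)} \left(y{\left(19 \right)} - 374\right) = \left(3 + 15 \cdot 13\right) \left(19 - 374\right) = \left(3 + 195\right) \left(-355\right) = 198 \left(-355\right) = -70290$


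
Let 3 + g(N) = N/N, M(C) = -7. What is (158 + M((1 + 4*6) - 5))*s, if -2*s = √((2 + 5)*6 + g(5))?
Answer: -151*√10 ≈ -477.50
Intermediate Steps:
g(N) = -2 (g(N) = -3 + N/N = -3 + 1 = -2)
s = -√10 (s = -√((2 + 5)*6 - 2)/2 = -√(7*6 - 2)/2 = -√(42 - 2)/2 = -√10 ≈ -3.1623)
(158 + M((1 + 4*6) - 5))*s = (158 - 7)*(-√10) = 151*(-√10) = -151*√10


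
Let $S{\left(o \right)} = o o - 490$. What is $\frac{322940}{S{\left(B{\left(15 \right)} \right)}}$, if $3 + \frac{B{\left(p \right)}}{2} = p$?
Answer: $\frac{161470}{43} \approx 3755.1$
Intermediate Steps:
$B{\left(p \right)} = -6 + 2 p$
$S{\left(o \right)} = -490 + o^{2}$ ($S{\left(o \right)} = o^{2} - 490 = -490 + o^{2}$)
$\frac{322940}{S{\left(B{\left(15 \right)} \right)}} = \frac{322940}{-490 + \left(-6 + 2 \cdot 15\right)^{2}} = \frac{322940}{-490 + \left(-6 + 30\right)^{2}} = \frac{322940}{-490 + 24^{2}} = \frac{322940}{-490 + 576} = \frac{322940}{86} = 322940 \cdot \frac{1}{86} = \frac{161470}{43}$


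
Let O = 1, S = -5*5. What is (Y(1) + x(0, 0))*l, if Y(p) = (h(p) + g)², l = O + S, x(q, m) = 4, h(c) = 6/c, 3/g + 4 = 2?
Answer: -582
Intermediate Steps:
g = -3/2 (g = 3/(-4 + 2) = 3/(-2) = 3*(-½) = -3/2 ≈ -1.5000)
S = -25
l = -24 (l = 1 - 25 = -24)
Y(p) = (-3/2 + 6/p)² (Y(p) = (6/p - 3/2)² = (-3/2 + 6/p)²)
(Y(1) + x(0, 0))*l = ((9/4)*(-4 + 1)²/1² + 4)*(-24) = ((9/4)*1*(-3)² + 4)*(-24) = ((9/4)*1*9 + 4)*(-24) = (81/4 + 4)*(-24) = (97/4)*(-24) = -582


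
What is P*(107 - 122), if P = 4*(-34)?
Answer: 2040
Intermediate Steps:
P = -136
P*(107 - 122) = -136*(107 - 122) = -136*(-15) = 2040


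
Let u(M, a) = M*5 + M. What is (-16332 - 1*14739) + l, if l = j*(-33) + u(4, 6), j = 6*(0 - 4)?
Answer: -30255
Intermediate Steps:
u(M, a) = 6*M (u(M, a) = 5*M + M = 6*M)
j = -24 (j = 6*(-4) = -24)
l = 816 (l = -24*(-33) + 6*4 = 792 + 24 = 816)
(-16332 - 1*14739) + l = (-16332 - 1*14739) + 816 = (-16332 - 14739) + 816 = -31071 + 816 = -30255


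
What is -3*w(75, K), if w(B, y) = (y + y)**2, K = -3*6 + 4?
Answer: -2352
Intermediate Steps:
K = -14 (K = -18 + 4 = -14)
w(B, y) = 4*y**2 (w(B, y) = (2*y)**2 = 4*y**2)
-3*w(75, K) = -12*(-14)**2 = -12*196 = -3*784 = -2352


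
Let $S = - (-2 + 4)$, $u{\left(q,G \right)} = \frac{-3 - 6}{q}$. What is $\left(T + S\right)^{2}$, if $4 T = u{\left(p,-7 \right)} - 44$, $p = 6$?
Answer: $\frac{11449}{64} \approx 178.89$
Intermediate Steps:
$u{\left(q,G \right)} = - \frac{9}{q}$ ($u{\left(q,G \right)} = \frac{-3 - 6}{q} = - \frac{9}{q}$)
$T = - \frac{91}{8}$ ($T = \frac{- \frac{9}{6} - 44}{4} = \frac{\left(-9\right) \frac{1}{6} - 44}{4} = \frac{- \frac{3}{2} - 44}{4} = \frac{1}{4} \left(- \frac{91}{2}\right) = - \frac{91}{8} \approx -11.375$)
$S = -2$ ($S = \left(-1\right) 2 = -2$)
$\left(T + S\right)^{2} = \left(- \frac{91}{8} - 2\right)^{2} = \left(- \frac{107}{8}\right)^{2} = \frac{11449}{64}$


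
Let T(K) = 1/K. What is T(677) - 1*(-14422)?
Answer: 9763695/677 ≈ 14422.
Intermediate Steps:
T(677) - 1*(-14422) = 1/677 - 1*(-14422) = 1/677 + 14422 = 9763695/677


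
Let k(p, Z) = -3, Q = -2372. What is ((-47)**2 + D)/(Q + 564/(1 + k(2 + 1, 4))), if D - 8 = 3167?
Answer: -2692/1327 ≈ -2.0286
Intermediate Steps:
D = 3175 (D = 8 + 3167 = 3175)
((-47)**2 + D)/(Q + 564/(1 + k(2 + 1, 4))) = ((-47)**2 + 3175)/(-2372 + 564/(1 - 3)) = (2209 + 3175)/(-2372 + 564/(-2)) = 5384/(-2372 + 564*(-1/2)) = 5384/(-2372 - 282) = 5384/(-2654) = 5384*(-1/2654) = -2692/1327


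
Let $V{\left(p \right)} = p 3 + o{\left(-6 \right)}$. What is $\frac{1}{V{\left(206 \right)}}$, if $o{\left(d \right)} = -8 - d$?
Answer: $\frac{1}{616} \approx 0.0016234$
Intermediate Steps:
$V{\left(p \right)} = -2 + 3 p$ ($V{\left(p \right)} = p 3 - 2 = 3 p + \left(-8 + 6\right) = 3 p - 2 = -2 + 3 p$)
$\frac{1}{V{\left(206 \right)}} = \frac{1}{-2 + 3 \cdot 206} = \frac{1}{-2 + 618} = \frac{1}{616}$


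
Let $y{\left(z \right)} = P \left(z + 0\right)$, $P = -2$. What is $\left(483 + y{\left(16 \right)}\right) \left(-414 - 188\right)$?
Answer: $-271502$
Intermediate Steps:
$y{\left(z \right)} = - 2 z$ ($y{\left(z \right)} = - 2 \left(z + 0\right) = - 2 z$)
$\left(483 + y{\left(16 \right)}\right) \left(-414 - 188\right) = \left(483 - 32\right) \left(-414 - 188\right) = \left(483 - 32\right) \left(-602\right) = 451 \left(-602\right) = -271502$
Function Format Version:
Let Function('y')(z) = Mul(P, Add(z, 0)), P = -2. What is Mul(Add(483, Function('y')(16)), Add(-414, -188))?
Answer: -271502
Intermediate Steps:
Function('y')(z) = Mul(-2, z) (Function('y')(z) = Mul(-2, Add(z, 0)) = Mul(-2, z))
Mul(Add(483, Function('y')(16)), Add(-414, -188)) = Mul(Add(483, Mul(-2, 16)), Add(-414, -188)) = Mul(Add(483, -32), -602) = Mul(451, -602) = -271502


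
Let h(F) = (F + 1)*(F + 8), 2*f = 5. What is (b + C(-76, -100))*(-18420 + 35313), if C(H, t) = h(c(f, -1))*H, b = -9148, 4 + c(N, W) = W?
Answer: -139130748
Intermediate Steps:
f = 5/2 (f = (½)*5 = 5/2 ≈ 2.5000)
c(N, W) = -4 + W
h(F) = (1 + F)*(8 + F)
C(H, t) = -12*H (C(H, t) = (8 + (-4 - 1)² + 9*(-4 - 1))*H = (8 + (-5)² + 9*(-5))*H = (8 + 25 - 45)*H = -12*H)
(b + C(-76, -100))*(-18420 + 35313) = (-9148 - 12*(-76))*(-18420 + 35313) = (-9148 + 912)*16893 = -8236*16893 = -139130748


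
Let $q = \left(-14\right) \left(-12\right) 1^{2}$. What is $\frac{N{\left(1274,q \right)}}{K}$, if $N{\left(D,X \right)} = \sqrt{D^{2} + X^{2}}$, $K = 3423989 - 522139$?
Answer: $\frac{\sqrt{337}}{41455} \approx 0.00044283$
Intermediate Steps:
$K = 2901850$ ($K = 3423989 - 522139 = 2901850$)
$q = 168$ ($q = 168 \cdot 1 = 168$)
$\frac{N{\left(1274,q \right)}}{K} = \frac{\sqrt{1274^{2} + 168^{2}}}{2901850} = \sqrt{1623076 + 28224} \cdot \frac{1}{2901850} = \sqrt{1651300} \cdot \frac{1}{2901850} = 70 \sqrt{337} \cdot \frac{1}{2901850} = \frac{\sqrt{337}}{41455}$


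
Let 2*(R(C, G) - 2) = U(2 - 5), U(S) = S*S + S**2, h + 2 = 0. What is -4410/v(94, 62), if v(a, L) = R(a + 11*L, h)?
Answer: -4410/11 ≈ -400.91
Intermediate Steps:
h = -2 (h = -2 + 0 = -2)
U(S) = 2*S**2 (U(S) = S**2 + S**2 = 2*S**2)
R(C, G) = 11 (R(C, G) = 2 + (2*(2 - 5)**2)/2 = 2 + (2*(-3)**2)/2 = 2 + (2*9)/2 = 2 + (1/2)*18 = 2 + 9 = 11)
v(a, L) = 11
-4410/v(94, 62) = -4410/11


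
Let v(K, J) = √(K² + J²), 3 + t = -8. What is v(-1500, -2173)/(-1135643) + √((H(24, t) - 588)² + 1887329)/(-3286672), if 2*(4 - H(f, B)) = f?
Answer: -√6971929/1135643 - √2242545/3286672 ≈ -0.0027807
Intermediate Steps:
t = -11 (t = -3 - 8 = -11)
H(f, B) = 4 - f/2
v(K, J) = √(J² + K²)
v(-1500, -2173)/(-1135643) + √((H(24, t) - 588)² + 1887329)/(-3286672) = √((-2173)² + (-1500)²)/(-1135643) + √(((4 - ½*24) - 588)² + 1887329)/(-3286672) = √(4721929 + 2250000)*(-1/1135643) + √(((4 - 12) - 588)² + 1887329)*(-1/3286672) = √6971929*(-1/1135643) + √((-8 - 588)² + 1887329)*(-1/3286672) = -√6971929/1135643 + √((-596)² + 1887329)*(-1/3286672) = -√6971929/1135643 + √(355216 + 1887329)*(-1/3286672) = -√6971929/1135643 + √2242545*(-1/3286672) = -√6971929/1135643 - √2242545/3286672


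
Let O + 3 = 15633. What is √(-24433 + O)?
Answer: I*√8803 ≈ 93.824*I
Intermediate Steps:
O = 15630 (O = -3 + 15633 = 15630)
√(-24433 + O) = √(-24433 + 15630) = √(-8803) = I*√8803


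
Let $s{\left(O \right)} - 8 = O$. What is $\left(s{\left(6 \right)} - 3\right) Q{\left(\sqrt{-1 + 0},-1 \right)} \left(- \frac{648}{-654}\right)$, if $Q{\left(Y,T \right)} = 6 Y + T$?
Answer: $- \frac{1188}{109} + \frac{7128 i}{109} \approx -10.899 + 65.395 i$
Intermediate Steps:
$s{\left(O \right)} = 8 + O$
$Q{\left(Y,T \right)} = T + 6 Y$
$\left(s{\left(6 \right)} - 3\right) Q{\left(\sqrt{-1 + 0},-1 \right)} \left(- \frac{648}{-654}\right) = \left(\left(8 + 6\right) - 3\right) \left(-1 + 6 \sqrt{-1 + 0}\right) \left(- \frac{648}{-654}\right) = \left(14 - 3\right) \left(-1 + 6 \sqrt{-1}\right) \left(\left(-648\right) \left(- \frac{1}{654}\right)\right) = 11 \left(-1 + 6 i\right) \frac{108}{109} = \left(-11 + 66 i\right) \frac{108}{109} = - \frac{1188}{109} + \frac{7128 i}{109}$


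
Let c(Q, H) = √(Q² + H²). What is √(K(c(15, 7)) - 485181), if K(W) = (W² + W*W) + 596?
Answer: I*√484037 ≈ 695.73*I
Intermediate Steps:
c(Q, H) = √(H² + Q²)
K(W) = 596 + 2*W² (K(W) = (W² + W²) + 596 = 2*W² + 596 = 596 + 2*W²)
√(K(c(15, 7)) - 485181) = √((596 + 2*(√(7² + 15²))²) - 485181) = √((596 + 2*(√(49 + 225))²) - 485181) = √((596 + 2*(√274)²) - 485181) = √((596 + 2*274) - 485181) = √((596 + 548) - 485181) = √(1144 - 485181) = √(-484037) = I*√484037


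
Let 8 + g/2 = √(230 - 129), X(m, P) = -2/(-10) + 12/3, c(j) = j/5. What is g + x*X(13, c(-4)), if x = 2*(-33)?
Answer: -1466/5 + 2*√101 ≈ -273.10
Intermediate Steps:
c(j) = j/5 (c(j) = j*(⅕) = j/5)
X(m, P) = 21/5 (X(m, P) = -2*(-⅒) + 12*(⅓) = ⅕ + 4 = 21/5)
g = -16 + 2*√101 (g = -16 + 2*√(230 - 129) = -16 + 2*√101 ≈ 4.0998)
x = -66
g + x*X(13, c(-4)) = (-16 + 2*√101) - 66*21/5 = (-16 + 2*√101) - 1386/5 = -1466/5 + 2*√101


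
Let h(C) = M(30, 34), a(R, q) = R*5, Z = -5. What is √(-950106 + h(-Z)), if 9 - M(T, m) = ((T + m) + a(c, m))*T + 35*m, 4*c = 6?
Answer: 2*I*√238358 ≈ 976.44*I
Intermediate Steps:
c = 3/2 (c = (¼)*6 = 3/2 ≈ 1.5000)
a(R, q) = 5*R
M(T, m) = 9 - 35*m - T*(15/2 + T + m) (M(T, m) = 9 - (((T + m) + 5*(3/2))*T + 35*m) = 9 - (((T + m) + 15/2)*T + 35*m) = 9 - ((15/2 + T + m)*T + 35*m) = 9 - (T*(15/2 + T + m) + 35*m) = 9 - (35*m + T*(15/2 + T + m)) = 9 + (-35*m - T*(15/2 + T + m)) = 9 - 35*m - T*(15/2 + T + m))
h(C) = -3326 (h(C) = 9 - 1*30² - 35*34 - 15/2*30 - 1*30*34 = 9 - 1*900 - 1190 - 225 - 1020 = 9 - 900 - 1190 - 225 - 1020 = -3326)
√(-950106 + h(-Z)) = √(-950106 - 3326) = √(-953432) = 2*I*√238358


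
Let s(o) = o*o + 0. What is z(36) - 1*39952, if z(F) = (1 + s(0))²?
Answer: -39951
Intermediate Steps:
s(o) = o² (s(o) = o² + 0 = o²)
z(F) = 1 (z(F) = (1 + 0²)² = (1 + 0)² = 1² = 1)
z(36) - 1*39952 = 1 - 1*39952 = 1 - 39952 = -39951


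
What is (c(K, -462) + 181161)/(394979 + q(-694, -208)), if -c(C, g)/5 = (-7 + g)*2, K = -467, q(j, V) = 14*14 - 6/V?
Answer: 19328504/41098203 ≈ 0.47030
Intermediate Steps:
q(j, V) = 196 - 6/V
c(C, g) = 70 - 10*g (c(C, g) = -5*(-7 + g)*2 = -5*(-14 + 2*g) = 70 - 10*g)
(c(K, -462) + 181161)/(394979 + q(-694, -208)) = ((70 - 10*(-462)) + 181161)/(394979 + (196 - 6/(-208))) = ((70 + 4620) + 181161)/(394979 + (196 - 6*(-1/208))) = (4690 + 181161)/(394979 + (196 + 3/104)) = 185851/(394979 + 20387/104) = 185851/(41098203/104) = 185851*(104/41098203) = 19328504/41098203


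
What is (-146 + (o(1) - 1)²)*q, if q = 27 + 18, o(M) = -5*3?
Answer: 4950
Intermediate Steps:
o(M) = -15
q = 45
(-146 + (o(1) - 1)²)*q = (-146 + (-15 - 1)²)*45 = (-146 + (-16)²)*45 = (-146 + 256)*45 = 110*45 = 4950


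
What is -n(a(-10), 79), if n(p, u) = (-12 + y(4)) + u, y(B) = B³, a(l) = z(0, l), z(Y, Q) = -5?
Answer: -131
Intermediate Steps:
a(l) = -5
n(p, u) = 52 + u (n(p, u) = (-12 + 4³) + u = (-12 + 64) + u = 52 + u)
-n(a(-10), 79) = -(52 + 79) = -1*131 = -131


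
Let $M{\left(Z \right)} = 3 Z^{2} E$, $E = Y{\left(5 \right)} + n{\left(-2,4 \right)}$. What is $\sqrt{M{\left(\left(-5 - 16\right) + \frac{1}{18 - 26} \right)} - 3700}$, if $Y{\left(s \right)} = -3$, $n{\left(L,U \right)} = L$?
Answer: $\frac{i \sqrt{665215}}{8} \approx 101.95 i$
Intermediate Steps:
$E = -5$ ($E = -3 - 2 = -5$)
$M{\left(Z \right)} = - 15 Z^{2}$ ($M{\left(Z \right)} = 3 Z^{2} \left(-5\right) = - 15 Z^{2}$)
$\sqrt{M{\left(\left(-5 - 16\right) + \frac{1}{18 - 26} \right)} - 3700} = \sqrt{- 15 \left(\left(-5 - 16\right) + \frac{1}{18 - 26}\right)^{2} - 3700} = \sqrt{- 15 \left(\left(-5 - 16\right) + \frac{1}{-8}\right)^{2} - 3700} = \sqrt{- 15 \left(-21 - \frac{1}{8}\right)^{2} - 3700} = \sqrt{- 15 \left(- \frac{169}{8}\right)^{2} - 3700} = \sqrt{\left(-15\right) \frac{28561}{64} - 3700} = \sqrt{- \frac{428415}{64} - 3700} = \sqrt{- \frac{665215}{64}} = \frac{i \sqrt{665215}}{8}$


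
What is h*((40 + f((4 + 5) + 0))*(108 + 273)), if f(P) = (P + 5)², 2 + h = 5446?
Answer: 489502704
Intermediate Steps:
h = 5444 (h = -2 + 5446 = 5444)
f(P) = (5 + P)²
h*((40 + f((4 + 5) + 0))*(108 + 273)) = 5444*((40 + (5 + ((4 + 5) + 0))²)*(108 + 273)) = 5444*((40 + (5 + (9 + 0))²)*381) = 5444*((40 + (5 + 9)²)*381) = 5444*((40 + 14²)*381) = 5444*((40 + 196)*381) = 5444*(236*381) = 5444*89916 = 489502704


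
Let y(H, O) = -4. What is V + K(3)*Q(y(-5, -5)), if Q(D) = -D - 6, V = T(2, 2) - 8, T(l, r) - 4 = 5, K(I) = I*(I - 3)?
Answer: 1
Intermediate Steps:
K(I) = I*(-3 + I)
T(l, r) = 9 (T(l, r) = 4 + 5 = 9)
V = 1 (V = 9 - 8 = 1)
Q(D) = -6 - D
V + K(3)*Q(y(-5, -5)) = 1 + (3*(-3 + 3))*(-6 - 1*(-4)) = 1 + (3*0)*(-6 + 4) = 1 + 0*(-2) = 1 + 0 = 1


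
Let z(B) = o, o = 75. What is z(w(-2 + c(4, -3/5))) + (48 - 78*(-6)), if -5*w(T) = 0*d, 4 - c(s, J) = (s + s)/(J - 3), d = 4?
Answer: 591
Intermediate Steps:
c(s, J) = 4 - 2*s/(-3 + J) (c(s, J) = 4 - (s + s)/(J - 3) = 4 - 2*s/(-3 + J))
w(T) = 0 (w(T) = -0*4 = -⅕*0 = 0)
z(B) = 75
z(w(-2 + c(4, -3/5))) + (48 - 78*(-6)) = 75 + (48 - 78*(-6)) = 75 + (48 + 468) = 75 + 516 = 591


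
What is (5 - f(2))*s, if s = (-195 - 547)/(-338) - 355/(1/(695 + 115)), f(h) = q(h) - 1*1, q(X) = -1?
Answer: -340169053/169 ≈ -2.0128e+6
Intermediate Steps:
f(h) = -2 (f(h) = -1 - 1*1 = -1 - 1 = -2)
s = -48595579/169 (s = -742*(-1/338) - 355/(1/810) = 371/169 - 355/1/810 = 371/169 - 355*810 = 371/169 - 287550 = -48595579/169 ≈ -2.8755e+5)
(5 - f(2))*s = (5 - 1*(-2))*(-48595579/169) = (5 + 2)*(-48595579/169) = 7*(-48595579/169) = -340169053/169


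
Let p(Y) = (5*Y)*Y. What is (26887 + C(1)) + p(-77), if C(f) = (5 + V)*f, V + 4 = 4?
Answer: 56537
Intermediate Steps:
V = 0 (V = -4 + 4 = 0)
C(f) = 5*f (C(f) = (5 + 0)*f = 5*f)
p(Y) = 5*Y²
(26887 + C(1)) + p(-77) = (26887 + 5*1) + 5*(-77)² = (26887 + 5) + 5*5929 = 26892 + 29645 = 56537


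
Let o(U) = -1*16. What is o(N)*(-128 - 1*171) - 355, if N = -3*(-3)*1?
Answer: 4429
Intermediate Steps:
N = 9 (N = 9*1 = 9)
o(U) = -16
o(N)*(-128 - 1*171) - 355 = -16*(-128 - 1*171) - 355 = -16*(-128 - 171) - 355 = -16*(-299) - 355 = 4784 - 355 = 4429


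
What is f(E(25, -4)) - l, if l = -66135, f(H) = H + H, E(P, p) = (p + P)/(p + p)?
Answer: 264519/4 ≈ 66130.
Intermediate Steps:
E(P, p) = (P + p)/(2*p) (E(P, p) = (P + p)/((2*p)) = (P + p)*(1/(2*p)) = (P + p)/(2*p))
f(H) = 2*H
f(E(25, -4)) - l = 2*((1/2)*(25 - 4)/(-4)) - 1*(-66135) = 2*((1/2)*(-1/4)*21) + 66135 = 2*(-21/8) + 66135 = -21/4 + 66135 = 264519/4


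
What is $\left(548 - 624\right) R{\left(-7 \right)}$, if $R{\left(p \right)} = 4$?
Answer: $-304$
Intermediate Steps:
$\left(548 - 624\right) R{\left(-7 \right)} = \left(548 - 624\right) 4 = \left(-76\right) 4 = -304$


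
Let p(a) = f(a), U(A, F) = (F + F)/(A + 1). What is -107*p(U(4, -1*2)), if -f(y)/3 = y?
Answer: -1284/5 ≈ -256.80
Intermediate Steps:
f(y) = -3*y
U(A, F) = 2*F/(1 + A) (U(A, F) = (2*F)/(1 + A) = 2*F/(1 + A))
p(a) = -3*a
-107*p(U(4, -1*2)) = -(-321)*2*(-1*2)/(1 + 4) = -(-321)*2*(-2)/5 = -(-321)*2*(-2)*(1/5) = -(-321)*(-4)/5 = -107*12/5 = -1284/5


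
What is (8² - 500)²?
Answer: 190096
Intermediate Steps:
(8² - 500)² = (64 - 500)² = (-436)² = 190096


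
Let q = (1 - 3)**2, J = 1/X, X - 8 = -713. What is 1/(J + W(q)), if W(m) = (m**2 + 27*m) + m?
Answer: 705/90239 ≈ 0.0078126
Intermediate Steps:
X = -705 (X = 8 - 713 = -705)
J = -1/705 (J = 1/(-705) = -1/705 ≈ -0.0014184)
q = 4 (q = (-2)**2 = 4)
W(m) = m**2 + 28*m
1/(J + W(q)) = 1/(-1/705 + 4*(28 + 4)) = 1/(-1/705 + 4*32) = 1/(-1/705 + 128) = 1/(90239/705) = 705/90239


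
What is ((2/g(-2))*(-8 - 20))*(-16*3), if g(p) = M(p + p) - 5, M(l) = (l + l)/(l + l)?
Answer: -672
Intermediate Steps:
M(l) = 1 (M(l) = (2*l)/((2*l)) = (2*l)*(1/(2*l)) = 1)
g(p) = -4 (g(p) = 1 - 5 = -4)
((2/g(-2))*(-8 - 20))*(-16*3) = ((2/(-4))*(-8 - 20))*(-16*3) = ((2*(-1/4))*(-28))*(-48) = -1/2*(-28)*(-48) = 14*(-48) = -672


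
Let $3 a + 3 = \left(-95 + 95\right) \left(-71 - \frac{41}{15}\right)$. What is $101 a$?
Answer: $-101$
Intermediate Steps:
$a = -1$ ($a = -1 + \frac{\left(-95 + 95\right) \left(-71 - \frac{41}{15}\right)}{3} = -1 + \frac{0 \left(-71 - \frac{41}{15}\right)}{3} = -1 + \frac{0 \left(- \frac{1106}{15}\right)}{3} = -1 + \frac{1}{3} \cdot 0 = -1 + 0 = -1$)
$101 a = 101 \left(-1\right) = -101$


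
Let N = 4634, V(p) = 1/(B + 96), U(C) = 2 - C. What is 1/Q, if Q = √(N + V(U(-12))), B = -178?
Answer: √31158934/379987 ≈ 0.014690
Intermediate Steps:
V(p) = -1/82 (V(p) = 1/(-178 + 96) = 1/(-82) = -1/82)
Q = √31158934/82 (Q = √(4634 - 1/82) = √(379987/82) = √31158934/82 ≈ 68.073)
1/Q = 1/(√31158934/82) = √31158934/379987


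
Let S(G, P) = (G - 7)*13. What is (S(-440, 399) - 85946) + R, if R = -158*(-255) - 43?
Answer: -51510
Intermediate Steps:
S(G, P) = -91 + 13*G (S(G, P) = (-7 + G)*13 = -91 + 13*G)
R = 40247 (R = 40290 - 43 = 40247)
(S(-440, 399) - 85946) + R = ((-91 + 13*(-440)) - 85946) + 40247 = ((-91 - 5720) - 85946) + 40247 = (-5811 - 85946) + 40247 = -91757 + 40247 = -51510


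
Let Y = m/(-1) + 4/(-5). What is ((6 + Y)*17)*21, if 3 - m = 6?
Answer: 14637/5 ≈ 2927.4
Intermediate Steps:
m = -3 (m = 3 - 1*6 = 3 - 6 = -3)
Y = 11/5 (Y = -3/(-1) + 4/(-5) = -3*(-1) + 4*(-⅕) = 3 - ⅘ = 11/5 ≈ 2.2000)
((6 + Y)*17)*21 = ((6 + 11/5)*17)*21 = ((41/5)*17)*21 = (697/5)*21 = 14637/5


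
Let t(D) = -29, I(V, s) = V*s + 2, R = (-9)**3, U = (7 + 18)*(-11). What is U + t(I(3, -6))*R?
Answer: 20866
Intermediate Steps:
U = -275 (U = 25*(-11) = -275)
R = -729
I(V, s) = 2 + V*s
U + t(I(3, -6))*R = -275 - 29*(-729) = -275 + 21141 = 20866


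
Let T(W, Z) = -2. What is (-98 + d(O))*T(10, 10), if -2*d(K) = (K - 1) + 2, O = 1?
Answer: 198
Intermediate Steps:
d(K) = -½ - K/2 (d(K) = -((K - 1) + 2)/2 = -((-1 + K) + 2)/2 = -(1 + K)/2 = -½ - K/2)
(-98 + d(O))*T(10, 10) = (-98 + (-½ - ½*1))*(-2) = (-98 + (-½ - ½))*(-2) = (-98 - 1)*(-2) = -99*(-2) = 198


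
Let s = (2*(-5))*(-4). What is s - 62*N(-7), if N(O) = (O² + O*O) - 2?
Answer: -5912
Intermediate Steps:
N(O) = -2 + 2*O² (N(O) = (O² + O²) - 2 = 2*O² - 2 = -2 + 2*O²)
s = 40 (s = -10*(-4) = 40)
s - 62*N(-7) = 40 - 62*(-2 + 2*(-7)²) = 40 - 62*(-2 + 2*49) = 40 - 62*(-2 + 98) = 40 - 62*96 = 40 - 5952 = -5912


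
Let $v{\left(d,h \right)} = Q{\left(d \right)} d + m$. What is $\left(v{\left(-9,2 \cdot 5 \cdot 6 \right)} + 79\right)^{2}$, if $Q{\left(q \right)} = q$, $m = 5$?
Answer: $27225$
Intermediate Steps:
$v{\left(d,h \right)} = 5 + d^{2}$ ($v{\left(d,h \right)} = d d + 5 = d^{2} + 5 = 5 + d^{2}$)
$\left(v{\left(-9,2 \cdot 5 \cdot 6 \right)} + 79\right)^{2} = \left(\left(5 + \left(-9\right)^{2}\right) + 79\right)^{2} = \left(\left(5 + 81\right) + 79\right)^{2} = \left(86 + 79\right)^{2} = 165^{2} = 27225$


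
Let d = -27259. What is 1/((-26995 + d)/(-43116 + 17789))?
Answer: 25327/54254 ≈ 0.46682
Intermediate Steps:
1/((-26995 + d)/(-43116 + 17789)) = 1/((-26995 - 27259)/(-43116 + 17789)) = 1/(-54254/(-25327)) = 1/(-54254*(-1/25327)) = 1/(54254/25327) = 25327/54254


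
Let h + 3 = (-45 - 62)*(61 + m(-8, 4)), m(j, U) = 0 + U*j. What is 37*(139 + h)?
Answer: -109779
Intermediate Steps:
m(j, U) = U*j
h = -3106 (h = -3 + (-45 - 62)*(61 + 4*(-8)) = -3 - 107*(61 - 32) = -3 - 107*29 = -3 - 3103 = -3106)
37*(139 + h) = 37*(139 - 3106) = 37*(-2967) = -109779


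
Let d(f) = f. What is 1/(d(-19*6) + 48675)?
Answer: 1/48561 ≈ 2.0593e-5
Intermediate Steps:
1/(d(-19*6) + 48675) = 1/(-19*6 + 48675) = 1/(-114 + 48675) = 1/48561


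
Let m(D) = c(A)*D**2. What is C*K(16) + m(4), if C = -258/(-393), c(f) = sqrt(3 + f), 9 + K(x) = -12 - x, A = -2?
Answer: -1086/131 ≈ -8.2901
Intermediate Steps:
K(x) = -21 - x (K(x) = -9 + (-12 - x) = -21 - x)
m(D) = D**2 (m(D) = sqrt(3 - 2)*D**2 = sqrt(1)*D**2 = 1*D**2 = D**2)
C = 86/131 (C = -258*(-1/393) = 86/131 ≈ 0.65649)
C*K(16) + m(4) = 86*(-21 - 1*16)/131 + 4**2 = 86*(-21 - 16)/131 + 16 = (86/131)*(-37) + 16 = -3182/131 + 16 = -1086/131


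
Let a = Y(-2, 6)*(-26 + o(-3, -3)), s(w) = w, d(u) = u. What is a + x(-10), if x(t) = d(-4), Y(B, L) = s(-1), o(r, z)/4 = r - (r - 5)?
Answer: 2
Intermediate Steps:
o(r, z) = 20 (o(r, z) = 4*(r - (r - 5)) = 4*(r - (-5 + r)) = 4*(r + (5 - r)) = 4*5 = 20)
Y(B, L) = -1
a = 6 (a = -(-26 + 20) = -1*(-6) = 6)
x(t) = -4
a + x(-10) = 6 - 4 = 2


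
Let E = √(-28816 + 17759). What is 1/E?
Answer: -I*√11057/11057 ≈ -0.00951*I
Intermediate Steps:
E = I*√11057 (E = √(-11057) = I*√11057 ≈ 105.15*I)
1/E = 1/(I*√11057) = -I*√11057/11057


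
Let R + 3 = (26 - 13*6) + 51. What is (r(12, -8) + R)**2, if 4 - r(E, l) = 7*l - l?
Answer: 2304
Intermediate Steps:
r(E, l) = 4 - 6*l (r(E, l) = 4 - (7*l - l) = 4 - 6*l)
R = -4 (R = -3 + ((26 - 13*6) + 51) = -3 + ((26 - 78) + 51) = -3 + (-52 + 51) = -3 - 1 = -4)
(r(12, -8) + R)**2 = ((4 - 6*(-8)) - 4)**2 = ((4 + 48) - 4)**2 = (52 - 4)**2 = 48**2 = 2304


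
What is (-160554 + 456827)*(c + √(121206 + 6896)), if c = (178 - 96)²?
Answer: 1992139652 + 3851549*√758 ≈ 2.0982e+9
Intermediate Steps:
c = 6724 (c = 82² = 6724)
(-160554 + 456827)*(c + √(121206 + 6896)) = (-160554 + 456827)*(6724 + √(121206 + 6896)) = 296273*(6724 + √128102) = 296273*(6724 + 13*√758) = 1992139652 + 3851549*√758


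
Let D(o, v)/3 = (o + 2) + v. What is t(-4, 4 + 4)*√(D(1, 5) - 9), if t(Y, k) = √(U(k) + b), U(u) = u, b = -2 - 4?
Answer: √30 ≈ 5.4772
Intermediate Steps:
b = -6
D(o, v) = 6 + 3*o + 3*v (D(o, v) = 3*((o + 2) + v) = 3*((2 + o) + v) = 3*(2 + o + v) = 6 + 3*o + 3*v)
t(Y, k) = √(-6 + k) (t(Y, k) = √(k - 6) = √(-6 + k))
t(-4, 4 + 4)*√(D(1, 5) - 9) = √(-6 + (4 + 4))*√((6 + 3*1 + 3*5) - 9) = √(-6 + 8)*√((6 + 3 + 15) - 9) = √2*√(24 - 9) = √2*√15 = √30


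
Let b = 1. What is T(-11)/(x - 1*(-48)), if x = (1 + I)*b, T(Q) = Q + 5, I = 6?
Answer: -6/55 ≈ -0.10909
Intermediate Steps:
T(Q) = 5 + Q
x = 7 (x = (1 + 6)*1 = 7*1 = 7)
T(-11)/(x - 1*(-48)) = (5 - 11)/(7 - 1*(-48)) = -6/(7 + 48) = -6/55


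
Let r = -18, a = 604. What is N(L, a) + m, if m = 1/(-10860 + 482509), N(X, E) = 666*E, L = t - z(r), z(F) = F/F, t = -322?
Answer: 189727413337/471649 ≈ 4.0226e+5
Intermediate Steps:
z(F) = 1
L = -323 (L = -322 - 1*1 = -322 - 1 = -323)
m = 1/471649 ≈ 2.1202e-6
N(L, a) + m = 666*604 + 1/471649 = 402264 + 1/471649 = 189727413337/471649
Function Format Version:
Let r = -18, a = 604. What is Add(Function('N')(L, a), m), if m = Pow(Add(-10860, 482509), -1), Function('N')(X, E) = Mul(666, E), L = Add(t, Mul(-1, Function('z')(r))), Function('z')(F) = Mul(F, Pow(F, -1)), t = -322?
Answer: Rational(189727413337, 471649) ≈ 4.0226e+5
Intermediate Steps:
Function('z')(F) = 1
L = -323 (L = Add(-322, Mul(-1, 1)) = Add(-322, -1) = -323)
m = Rational(1, 471649) (m = Pow(471649, -1) = Rational(1, 471649) ≈ 2.1202e-6)
Add(Function('N')(L, a), m) = Add(Mul(666, 604), Rational(1, 471649)) = Add(402264, Rational(1, 471649)) = Rational(189727413337, 471649)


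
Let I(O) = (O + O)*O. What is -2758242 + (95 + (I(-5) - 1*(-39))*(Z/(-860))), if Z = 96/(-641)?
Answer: -380114026669/137815 ≈ -2.7581e+6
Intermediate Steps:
I(O) = 2*O² (I(O) = (2*O)*O = 2*O²)
Z = -96/641 (Z = 96*(-1/641) = -96/641 ≈ -0.14977)
-2758242 + (95 + (I(-5) - 1*(-39))*(Z/(-860))) = -2758242 + (95 + (2*(-5)² - 1*(-39))*(-96/641/(-860))) = -2758242 + (95 + (2*25 + 39)*(-96/641*(-1/860))) = -2758242 + (95 + (50 + 39)*(24/137815)) = -2758242 + (95 + 89*(24/137815)) = -2758242 + (95 + 2136/137815) = -2758242 + 13094561/137815 = -380114026669/137815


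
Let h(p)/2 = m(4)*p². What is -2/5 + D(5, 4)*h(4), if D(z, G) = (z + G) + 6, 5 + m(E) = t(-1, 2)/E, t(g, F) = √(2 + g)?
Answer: -11402/5 ≈ -2280.4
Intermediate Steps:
m(E) = -5 + 1/E (m(E) = -5 + √(2 - 1)/E = -5 + √1/E = -5 + 1/E)
D(z, G) = 6 + G + z (D(z, G) = (G + z) + 6 = 6 + G + z)
h(p) = -19*p²/2 (h(p) = 2*((-5 + 1/4)*p²) = 2*((-5 + ¼)*p²) = 2*(-19*p²/4) = -19*p²/2)
-2/5 + D(5, 4)*h(4) = -2/5 + (6 + 4 + 5)*(-19/2*4²) = -2*⅕ + 15*(-19/2*16) = -⅖ + 15*(-152) = -⅖ - 2280 = -11402/5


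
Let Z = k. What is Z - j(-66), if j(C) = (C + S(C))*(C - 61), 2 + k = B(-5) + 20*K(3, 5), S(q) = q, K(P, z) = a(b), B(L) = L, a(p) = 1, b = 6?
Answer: -16751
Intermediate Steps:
K(P, z) = 1
k = 13 (k = -2 + (-5 + 20*1) = -2 + (-5 + 20) = -2 + 15 = 13)
Z = 13
j(C) = 2*C*(-61 + C) (j(C) = (C + C)*(C - 61) = (2*C)*(-61 + C) = 2*C*(-61 + C))
Z - j(-66) = 13 - 2*(-66)*(-61 - 66) = 13 - 2*(-66)*(-127) = 13 - 1*16764 = 13 - 16764 = -16751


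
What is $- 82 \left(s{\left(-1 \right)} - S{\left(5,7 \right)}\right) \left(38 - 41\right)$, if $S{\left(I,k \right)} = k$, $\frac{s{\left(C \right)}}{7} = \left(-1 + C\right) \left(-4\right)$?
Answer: $12054$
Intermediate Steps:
$s{\left(C \right)} = 28 - 28 C$ ($s{\left(C \right)} = 7 \left(-1 + C\right) \left(-4\right) = 7 \left(4 - 4 C\right) = 28 - 28 C$)
$- 82 \left(s{\left(-1 \right)} - S{\left(5,7 \right)}\right) \left(38 - 41\right) = - 82 \left(\left(28 - -28\right) - 7\right) \left(38 - 41\right) = - 82 \left(\left(28 + 28\right) - 7\right) \left(38 - 41\right) = - 82 \left(56 - 7\right) \left(-3\right) = \left(-82\right) 49 \left(-3\right) = \left(-4018\right) \left(-3\right) = 12054$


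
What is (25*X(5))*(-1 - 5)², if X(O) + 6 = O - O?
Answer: -5400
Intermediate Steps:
X(O) = -6 (X(O) = -6 + (O - O) = -6 + 0 = -6)
(25*X(5))*(-1 - 5)² = (25*(-6))*(-1 - 5)² = -150*(-6)² = -150*36 = -5400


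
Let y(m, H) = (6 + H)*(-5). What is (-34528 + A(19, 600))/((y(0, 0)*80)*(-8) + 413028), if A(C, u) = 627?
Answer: -33901/432228 ≈ -0.078433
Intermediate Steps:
y(m, H) = -30 - 5*H
(-34528 + A(19, 600))/((y(0, 0)*80)*(-8) + 413028) = (-34528 + 627)/(((-30 - 5*0)*80)*(-8) + 413028) = -33901/(((-30 + 0)*80)*(-8) + 413028) = -33901/(-30*80*(-8) + 413028) = -33901/(-2400*(-8) + 413028) = -33901/(19200 + 413028) = -33901/432228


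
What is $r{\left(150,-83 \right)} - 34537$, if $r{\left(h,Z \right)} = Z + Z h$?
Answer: $-47070$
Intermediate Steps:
$r{\left(150,-83 \right)} - 34537 = - 83 \left(1 + 150\right) - 34537 = \left(-83\right) 151 - 34537 = -12533 - 34537 = -47070$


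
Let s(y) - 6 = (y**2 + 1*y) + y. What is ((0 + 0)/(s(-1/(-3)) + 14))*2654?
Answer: 0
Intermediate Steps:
s(y) = 6 + y**2 + 2*y (s(y) = 6 + ((y**2 + 1*y) + y) = 6 + ((y**2 + y) + y) = 6 + ((y + y**2) + y) = 6 + (y**2 + 2*y) = 6 + y**2 + 2*y)
((0 + 0)/(s(-1/(-3)) + 14))*2654 = ((0 + 0)/((6 + (-1/(-3))**2 + 2*(-1/(-3))) + 14))*2654 = (0/((6 + (-1*(-1/3))**2 + 2*(-1*(-1/3))) + 14))*2654 = (0/((6 + (1/3)**2 + 2*(1/3)) + 14))*2654 = (0/((6 + 1/9 + 2/3) + 14))*2654 = (0/(61/9 + 14))*2654 = (0/(187/9))*2654 = (0*(9/187))*2654 = 0*2654 = 0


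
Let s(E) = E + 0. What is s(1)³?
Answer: 1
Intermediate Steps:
s(E) = E
s(1)³ = 1³ = 1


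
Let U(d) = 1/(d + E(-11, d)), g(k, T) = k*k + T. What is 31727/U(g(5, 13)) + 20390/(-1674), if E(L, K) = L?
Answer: 716988278/837 ≈ 8.5662e+5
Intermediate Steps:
g(k, T) = T + k² (g(k, T) = k² + T = T + k²)
U(d) = 1/(-11 + d) (U(d) = 1/(d - 11) = 1/(-11 + d))
31727/U(g(5, 13)) + 20390/(-1674) = 31727/(1/(-11 + (13 + 5²))) + 20390/(-1674) = 31727/(1/(-11 + (13 + 25))) + 20390*(-1/1674) = 31727/(1/(-11 + 38)) - 10195/837 = 31727/(1/27) - 10195/837 = 31727*27 - 10195/837 = 856629 - 10195/837 = 716988278/837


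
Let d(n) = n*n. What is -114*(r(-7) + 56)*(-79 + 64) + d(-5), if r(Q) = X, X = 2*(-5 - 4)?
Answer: 65005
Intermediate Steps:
d(n) = n²
X = -18 (X = 2*(-9) = -18)
r(Q) = -18
-114*(r(-7) + 56)*(-79 + 64) + d(-5) = -114*(-18 + 56)*(-79 + 64) + (-5)² = -4332*(-15) + 25 = -114*(-570) + 25 = 64980 + 25 = 65005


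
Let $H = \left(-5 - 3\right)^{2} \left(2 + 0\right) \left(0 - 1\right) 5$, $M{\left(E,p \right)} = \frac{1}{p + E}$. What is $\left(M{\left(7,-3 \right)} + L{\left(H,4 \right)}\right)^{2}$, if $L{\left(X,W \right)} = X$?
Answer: $\frac{6548481}{16} \approx 4.0928 \cdot 10^{5}$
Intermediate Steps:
$M{\left(E,p \right)} = \frac{1}{E + p}$
$H = -640$ ($H = \left(-8\right)^{2} \cdot 2 \left(-1\right) 5 = 64 \left(-2\right) 5 = \left(-128\right) 5 = -640$)
$\left(M{\left(7,-3 \right)} + L{\left(H,4 \right)}\right)^{2} = \left(\frac{1}{7 - 3} - 640\right)^{2} = \left(\frac{1}{4} - 640\right)^{2} = \left(- \frac{2559}{4}\right)^{2} = \frac{6548481}{16}$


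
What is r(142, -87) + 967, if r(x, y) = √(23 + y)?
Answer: 967 + 8*I ≈ 967.0 + 8.0*I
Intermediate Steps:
r(142, -87) + 967 = √(23 - 87) + 967 = √(-64) + 967 = 8*I + 967 = 967 + 8*I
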